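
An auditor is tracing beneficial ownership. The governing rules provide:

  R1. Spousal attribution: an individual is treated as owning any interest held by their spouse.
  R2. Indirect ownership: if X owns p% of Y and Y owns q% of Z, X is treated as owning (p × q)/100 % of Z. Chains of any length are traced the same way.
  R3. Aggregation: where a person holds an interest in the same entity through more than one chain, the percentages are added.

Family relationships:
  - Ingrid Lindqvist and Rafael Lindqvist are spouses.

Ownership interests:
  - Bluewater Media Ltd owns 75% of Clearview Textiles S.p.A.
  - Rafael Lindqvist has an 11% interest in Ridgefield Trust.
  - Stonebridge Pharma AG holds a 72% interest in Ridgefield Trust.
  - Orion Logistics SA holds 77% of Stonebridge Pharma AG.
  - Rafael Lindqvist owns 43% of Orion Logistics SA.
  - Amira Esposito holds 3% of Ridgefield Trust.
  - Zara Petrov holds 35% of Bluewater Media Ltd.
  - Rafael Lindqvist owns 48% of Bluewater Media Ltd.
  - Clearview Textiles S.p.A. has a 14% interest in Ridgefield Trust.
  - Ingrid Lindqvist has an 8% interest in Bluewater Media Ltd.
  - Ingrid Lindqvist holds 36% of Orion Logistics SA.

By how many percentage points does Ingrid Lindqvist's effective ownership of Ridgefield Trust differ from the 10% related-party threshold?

50.6776

By spousal attribution (R1), Ingrid Lindqvist is treated as also owning Rafael Lindqvist's interest in Bluewater Media Ltd, giving 8% + 48% = 56%.
By spousal attribution (R1), Ingrid Lindqvist is treated as also owning Rafael Lindqvist's interest in Orion Logistics SA, giving 36% + 43% = 79%.
By spousal attribution (R1), Ingrid Lindqvist is treated as owning Rafael Lindqvist's 11% interest in Ridgefield Trust.
Chain via Bluewater Media Ltd → Clearview Textiles S.p.A. (R2): 56% × 75% × 14% = 5.88% of Ridgefield Trust.
Chain via Orion Logistics SA → Stonebridge Pharma AG (R2): 79% × 77% × 72% = 43.7976% of Ridgefield Trust.
Direct interest in Ridgefield Trust: 11%.
Aggregating (R3): 5.88% + 43.7976% + 11% = 60.6776%.
60.6776% exceeds the 10% threshold by 50.6776 percentage points.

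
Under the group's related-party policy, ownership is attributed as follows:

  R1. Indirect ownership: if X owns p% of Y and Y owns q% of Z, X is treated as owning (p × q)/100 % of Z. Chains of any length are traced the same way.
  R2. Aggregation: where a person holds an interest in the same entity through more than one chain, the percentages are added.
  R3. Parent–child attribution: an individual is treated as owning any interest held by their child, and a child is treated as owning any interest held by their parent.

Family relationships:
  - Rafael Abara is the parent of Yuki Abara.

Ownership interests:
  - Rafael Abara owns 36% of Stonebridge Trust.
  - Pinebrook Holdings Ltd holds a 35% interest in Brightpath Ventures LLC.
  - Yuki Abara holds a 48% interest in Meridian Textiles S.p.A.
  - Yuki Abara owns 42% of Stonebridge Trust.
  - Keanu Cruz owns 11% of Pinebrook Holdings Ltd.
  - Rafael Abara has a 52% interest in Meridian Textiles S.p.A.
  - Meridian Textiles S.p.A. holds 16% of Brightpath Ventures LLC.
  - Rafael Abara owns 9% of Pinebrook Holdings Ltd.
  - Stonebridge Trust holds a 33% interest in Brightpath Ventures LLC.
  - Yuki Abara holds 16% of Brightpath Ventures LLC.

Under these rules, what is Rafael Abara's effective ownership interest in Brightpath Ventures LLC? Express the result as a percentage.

By parent–child attribution (R3), Rafael Abara is treated as also owning Yuki Abara's interest in Stonebridge Trust, giving 36% + 42% = 78%.
By parent–child attribution (R3), Rafael Abara is treated as also owning Yuki Abara's interest in Meridian Textiles S.p.A, giving 52% + 48% = 100%.
By parent–child attribution (R3), Rafael Abara is treated as owning Yuki Abara's 16% interest in Brightpath Ventures LLC.
Chain via Stonebridge Trust (R1): 78% × 33% = 25.74% of Brightpath Ventures LLC.
Chain via Meridian Textiles S.p.A. (R1): 100% × 16% = 16% of Brightpath Ventures LLC.
Chain via Pinebrook Holdings Ltd (R1): 9% × 35% = 3.15% of Brightpath Ventures LLC.
Direct interest in Brightpath Ventures LLC: 16%.
Aggregating (R2): 25.74% + 16% + 3.15% + 16% = 60.89%.

60.89%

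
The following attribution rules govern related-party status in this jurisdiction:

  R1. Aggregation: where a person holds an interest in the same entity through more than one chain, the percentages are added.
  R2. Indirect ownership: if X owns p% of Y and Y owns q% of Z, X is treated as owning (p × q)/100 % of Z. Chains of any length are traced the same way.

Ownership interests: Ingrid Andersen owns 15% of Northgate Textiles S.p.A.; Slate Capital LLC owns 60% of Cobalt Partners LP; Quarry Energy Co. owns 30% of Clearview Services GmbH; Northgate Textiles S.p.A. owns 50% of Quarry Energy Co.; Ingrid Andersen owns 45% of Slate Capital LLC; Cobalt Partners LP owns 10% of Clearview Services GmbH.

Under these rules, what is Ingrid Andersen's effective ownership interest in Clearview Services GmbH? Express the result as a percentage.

Chain via Slate Capital LLC → Cobalt Partners LP (R2): 45% × 60% × 10% = 2.7% of Clearview Services GmbH.
Chain via Northgate Textiles S.p.A. → Quarry Energy Co. (R2): 15% × 50% × 30% = 2.25% of Clearview Services GmbH.
Aggregating (R1): 2.7% + 2.25% = 4.95%.

4.95%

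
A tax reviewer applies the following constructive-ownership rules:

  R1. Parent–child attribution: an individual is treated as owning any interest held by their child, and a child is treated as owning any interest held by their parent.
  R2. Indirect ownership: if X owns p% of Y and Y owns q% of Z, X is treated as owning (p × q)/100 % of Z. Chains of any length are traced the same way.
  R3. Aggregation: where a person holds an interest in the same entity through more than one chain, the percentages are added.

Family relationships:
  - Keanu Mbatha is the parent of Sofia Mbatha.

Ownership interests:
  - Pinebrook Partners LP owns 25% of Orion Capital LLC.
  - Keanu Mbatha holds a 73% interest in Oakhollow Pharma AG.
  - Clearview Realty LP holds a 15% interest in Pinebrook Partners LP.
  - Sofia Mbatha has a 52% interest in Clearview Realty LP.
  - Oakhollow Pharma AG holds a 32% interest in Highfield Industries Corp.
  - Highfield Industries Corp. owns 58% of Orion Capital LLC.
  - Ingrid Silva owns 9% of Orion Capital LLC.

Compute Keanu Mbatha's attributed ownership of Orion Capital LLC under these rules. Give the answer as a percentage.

15.4988%

By parent–child attribution (R1), Keanu Mbatha is treated as owning Sofia Mbatha's 52% interest in Clearview Realty LP.
Chain via Oakhollow Pharma AG → Highfield Industries Corp. (R2): 73% × 32% × 58% = 13.5488% of Orion Capital LLC.
Chain via Clearview Realty LP → Pinebrook Partners LP (R2): 52% × 15% × 25% = 1.95% of Orion Capital LLC.
Aggregating (R3): 13.5488% + 1.95% = 15.4988%.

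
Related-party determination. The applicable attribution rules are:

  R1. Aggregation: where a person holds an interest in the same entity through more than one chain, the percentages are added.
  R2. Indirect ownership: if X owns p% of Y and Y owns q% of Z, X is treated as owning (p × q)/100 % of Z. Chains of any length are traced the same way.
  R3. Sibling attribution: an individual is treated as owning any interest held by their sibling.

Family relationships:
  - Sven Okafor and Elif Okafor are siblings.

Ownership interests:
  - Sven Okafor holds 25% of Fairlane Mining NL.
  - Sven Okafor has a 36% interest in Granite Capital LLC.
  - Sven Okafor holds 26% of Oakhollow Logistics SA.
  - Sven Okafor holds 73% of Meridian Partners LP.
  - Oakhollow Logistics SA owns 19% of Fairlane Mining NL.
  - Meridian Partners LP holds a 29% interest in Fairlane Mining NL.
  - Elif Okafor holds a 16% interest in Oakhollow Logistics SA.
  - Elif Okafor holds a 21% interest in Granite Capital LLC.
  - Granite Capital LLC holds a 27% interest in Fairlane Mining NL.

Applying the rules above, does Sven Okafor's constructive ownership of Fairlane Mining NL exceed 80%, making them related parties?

By sibling attribution (R3), Sven Okafor is treated as also owning Elif Okafor's interest in Oakhollow Logistics SA, giving 26% + 16% = 42%.
By sibling attribution (R3), Sven Okafor is treated as also owning Elif Okafor's interest in Granite Capital LLC, giving 36% + 21% = 57%.
Chain via Oakhollow Logistics SA (R2): 42% × 19% = 7.98% of Fairlane Mining NL.
Chain via Granite Capital LLC (R2): 57% × 27% = 15.39% of Fairlane Mining NL.
Chain via Meridian Partners LP (R2): 73% × 29% = 21.17% of Fairlane Mining NL.
Direct interest in Fairlane Mining NL: 25%.
Aggregating (R1): 7.98% + 15.39% + 21.17% + 25% = 69.54%.
69.54% does not exceed the 80% threshold, so Sven is not a related party to Fairlane Mining NL.

No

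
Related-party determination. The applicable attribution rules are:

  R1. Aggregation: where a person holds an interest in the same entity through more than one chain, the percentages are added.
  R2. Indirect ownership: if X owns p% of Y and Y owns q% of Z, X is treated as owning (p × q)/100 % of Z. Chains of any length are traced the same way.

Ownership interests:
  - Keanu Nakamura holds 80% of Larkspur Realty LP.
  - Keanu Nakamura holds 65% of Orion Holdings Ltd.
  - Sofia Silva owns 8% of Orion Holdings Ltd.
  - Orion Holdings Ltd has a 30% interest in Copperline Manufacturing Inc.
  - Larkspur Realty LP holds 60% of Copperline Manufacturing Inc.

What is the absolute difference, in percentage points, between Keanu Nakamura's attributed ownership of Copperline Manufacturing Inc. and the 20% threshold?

Chain via Orion Holdings Ltd (R2): 65% × 30% = 19.5% of Copperline Manufacturing Inc.
Chain via Larkspur Realty LP (R2): 80% × 60% = 48% of Copperline Manufacturing Inc.
Aggregating (R1): 19.5% + 48% = 67.5%.
67.5% exceeds the 20% threshold by 47.5 percentage points.

47.5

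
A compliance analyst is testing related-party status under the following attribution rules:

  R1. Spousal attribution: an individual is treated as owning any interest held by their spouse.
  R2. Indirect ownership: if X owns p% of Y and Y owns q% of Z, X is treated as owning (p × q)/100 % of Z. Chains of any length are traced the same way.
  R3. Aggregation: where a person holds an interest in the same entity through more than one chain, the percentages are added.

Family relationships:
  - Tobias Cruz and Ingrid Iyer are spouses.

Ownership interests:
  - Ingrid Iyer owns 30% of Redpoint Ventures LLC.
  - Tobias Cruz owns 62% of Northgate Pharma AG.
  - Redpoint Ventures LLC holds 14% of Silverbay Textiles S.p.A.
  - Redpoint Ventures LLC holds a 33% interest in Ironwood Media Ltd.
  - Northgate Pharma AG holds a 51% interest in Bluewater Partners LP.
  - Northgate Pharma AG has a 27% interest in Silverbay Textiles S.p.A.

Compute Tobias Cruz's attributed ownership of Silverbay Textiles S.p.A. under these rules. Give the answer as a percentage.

20.94%

By spousal attribution (R1), Tobias Cruz is treated as owning Ingrid Iyer's 30% interest in Redpoint Ventures LLC.
Chain via Northgate Pharma AG (R2): 62% × 27% = 16.74% of Silverbay Textiles S.p.A.
Chain via Redpoint Ventures LLC (R2): 30% × 14% = 4.2% of Silverbay Textiles S.p.A.
Aggregating (R3): 16.74% + 4.2% = 20.94%.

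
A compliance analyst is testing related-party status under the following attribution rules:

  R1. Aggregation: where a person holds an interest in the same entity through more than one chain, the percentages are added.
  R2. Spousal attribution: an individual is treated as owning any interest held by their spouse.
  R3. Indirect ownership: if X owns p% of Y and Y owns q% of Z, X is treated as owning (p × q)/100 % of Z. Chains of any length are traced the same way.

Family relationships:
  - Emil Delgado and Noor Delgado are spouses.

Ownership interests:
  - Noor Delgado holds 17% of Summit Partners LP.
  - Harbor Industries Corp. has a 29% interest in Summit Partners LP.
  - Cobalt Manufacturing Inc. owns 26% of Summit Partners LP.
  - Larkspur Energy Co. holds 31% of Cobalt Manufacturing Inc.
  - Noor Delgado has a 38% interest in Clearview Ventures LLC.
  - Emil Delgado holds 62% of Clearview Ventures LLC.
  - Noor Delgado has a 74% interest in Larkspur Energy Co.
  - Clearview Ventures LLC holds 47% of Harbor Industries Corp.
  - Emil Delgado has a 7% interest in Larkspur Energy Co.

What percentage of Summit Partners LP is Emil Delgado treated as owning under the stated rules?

37.1586%

By spousal attribution (R2), Emil Delgado is treated as also owning Noor Delgado's interest in Larkspur Energy Co, giving 7% + 74% = 81%.
By spousal attribution (R2), Emil Delgado is treated as also owning Noor Delgado's interest in Clearview Ventures LLC, giving 62% + 38% = 100%.
By spousal attribution (R2), Emil Delgado is treated as owning Noor Delgado's 17% interest in Summit Partners LP.
Chain via Larkspur Energy Co. → Cobalt Manufacturing Inc. (R3): 81% × 31% × 26% = 6.5286% of Summit Partners LP.
Chain via Clearview Ventures LLC → Harbor Industries Corp. (R3): 100% × 47% × 29% = 13.63% of Summit Partners LP.
Direct interest in Summit Partners LP: 17%.
Aggregating (R1): 6.5286% + 13.63% + 17% = 37.1586%.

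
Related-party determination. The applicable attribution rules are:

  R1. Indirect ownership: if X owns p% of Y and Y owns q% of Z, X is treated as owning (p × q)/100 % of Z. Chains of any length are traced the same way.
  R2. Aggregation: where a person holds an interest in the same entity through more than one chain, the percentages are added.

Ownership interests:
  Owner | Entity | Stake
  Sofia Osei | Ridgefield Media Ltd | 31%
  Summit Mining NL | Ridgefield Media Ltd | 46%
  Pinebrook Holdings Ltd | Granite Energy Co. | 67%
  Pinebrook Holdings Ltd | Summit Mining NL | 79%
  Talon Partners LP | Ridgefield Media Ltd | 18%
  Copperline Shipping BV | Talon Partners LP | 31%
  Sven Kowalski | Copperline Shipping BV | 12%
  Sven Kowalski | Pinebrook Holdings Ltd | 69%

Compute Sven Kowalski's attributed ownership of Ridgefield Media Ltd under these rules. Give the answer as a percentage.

25.7442%

Chain via Pinebrook Holdings Ltd → Summit Mining NL (R1): 69% × 79% × 46% = 25.0746% of Ridgefield Media Ltd.
Chain via Copperline Shipping BV → Talon Partners LP (R1): 12% × 31% × 18% = 0.6696% of Ridgefield Media Ltd.
Aggregating (R2): 25.0746% + 0.6696% = 25.7442%.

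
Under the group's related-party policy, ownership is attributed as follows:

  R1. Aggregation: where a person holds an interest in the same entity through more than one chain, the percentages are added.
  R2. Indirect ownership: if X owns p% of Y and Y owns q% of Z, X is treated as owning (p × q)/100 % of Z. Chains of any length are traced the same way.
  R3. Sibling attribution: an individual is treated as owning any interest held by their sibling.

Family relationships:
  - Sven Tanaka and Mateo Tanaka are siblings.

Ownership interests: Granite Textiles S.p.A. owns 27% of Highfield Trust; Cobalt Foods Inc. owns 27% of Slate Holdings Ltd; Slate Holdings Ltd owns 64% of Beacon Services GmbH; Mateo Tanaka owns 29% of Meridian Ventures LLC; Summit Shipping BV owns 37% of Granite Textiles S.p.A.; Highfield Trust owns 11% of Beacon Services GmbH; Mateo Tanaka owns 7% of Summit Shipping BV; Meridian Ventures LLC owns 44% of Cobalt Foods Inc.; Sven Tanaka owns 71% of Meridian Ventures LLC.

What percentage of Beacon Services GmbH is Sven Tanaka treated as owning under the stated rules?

7.680123%

By sibling attribution (R3), Sven Tanaka is treated as also owning Mateo Tanaka's interest in Meridian Ventures LLC, giving 71% + 29% = 100%.
By sibling attribution (R3), Sven Tanaka is treated as owning Mateo Tanaka's 7% interest in Summit Shipping BV.
Chain via Meridian Ventures LLC → Cobalt Foods Inc. → Slate Holdings Ltd (R2): 100% × 44% × 27% × 64% = 7.6032% of Beacon Services GmbH.
Chain via Summit Shipping BV → Granite Textiles S.p.A. → Highfield Trust (R2): 7% × 37% × 27% × 11% = 0.076923% of Beacon Services GmbH.
Aggregating (R1): 7.6032% + 0.076923% = 7.680123%.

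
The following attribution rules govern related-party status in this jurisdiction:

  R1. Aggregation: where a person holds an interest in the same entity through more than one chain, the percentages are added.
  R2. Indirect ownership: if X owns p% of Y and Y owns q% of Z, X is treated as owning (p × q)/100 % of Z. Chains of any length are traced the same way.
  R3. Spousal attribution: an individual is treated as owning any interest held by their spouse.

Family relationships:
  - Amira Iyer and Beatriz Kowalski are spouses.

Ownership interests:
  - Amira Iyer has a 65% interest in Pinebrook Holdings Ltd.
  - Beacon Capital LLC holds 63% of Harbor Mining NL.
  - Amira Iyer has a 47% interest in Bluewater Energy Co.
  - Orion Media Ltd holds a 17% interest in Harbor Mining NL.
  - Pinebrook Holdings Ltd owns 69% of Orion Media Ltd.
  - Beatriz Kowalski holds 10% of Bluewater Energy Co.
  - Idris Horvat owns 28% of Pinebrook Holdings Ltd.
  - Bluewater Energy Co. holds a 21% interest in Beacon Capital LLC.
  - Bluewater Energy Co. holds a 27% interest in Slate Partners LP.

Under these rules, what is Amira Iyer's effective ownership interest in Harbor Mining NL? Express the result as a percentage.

By spousal attribution (R3), Amira Iyer is treated as also owning Beatriz Kowalski's interest in Bluewater Energy Co, giving 47% + 10% = 57%.
Chain via Pinebrook Holdings Ltd → Orion Media Ltd (R2): 65% × 69% × 17% = 7.6245% of Harbor Mining NL.
Chain via Bluewater Energy Co. → Beacon Capital LLC (R2): 57% × 21% × 63% = 7.5411% of Harbor Mining NL.
Aggregating (R1): 7.6245% + 7.5411% = 15.1656%.

15.1656%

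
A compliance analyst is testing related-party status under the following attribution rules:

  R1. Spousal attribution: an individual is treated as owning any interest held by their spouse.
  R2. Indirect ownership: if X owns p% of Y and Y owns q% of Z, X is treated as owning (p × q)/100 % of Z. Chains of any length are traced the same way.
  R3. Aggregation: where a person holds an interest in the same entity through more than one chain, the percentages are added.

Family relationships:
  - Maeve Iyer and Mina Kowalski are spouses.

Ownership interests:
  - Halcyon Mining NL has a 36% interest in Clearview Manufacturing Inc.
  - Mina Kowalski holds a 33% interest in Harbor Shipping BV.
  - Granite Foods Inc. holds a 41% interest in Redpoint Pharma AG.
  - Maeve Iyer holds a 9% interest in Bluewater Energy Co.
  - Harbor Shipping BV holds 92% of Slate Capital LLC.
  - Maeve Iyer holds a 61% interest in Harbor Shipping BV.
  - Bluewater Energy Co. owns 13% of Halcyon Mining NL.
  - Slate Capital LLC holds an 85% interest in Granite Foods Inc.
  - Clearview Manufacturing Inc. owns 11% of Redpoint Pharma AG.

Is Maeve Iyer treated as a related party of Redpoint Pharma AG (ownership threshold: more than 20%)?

By spousal attribution (R1), Maeve Iyer is treated as also owning Mina Kowalski's interest in Harbor Shipping BV, giving 61% + 33% = 94%.
Chain via Bluewater Energy Co. → Halcyon Mining NL → Clearview Manufacturing Inc. (R2): 9% × 13% × 36% × 11% = 0.046332% of Redpoint Pharma AG.
Chain via Harbor Shipping BV → Slate Capital LLC → Granite Foods Inc. (R2): 94% × 92% × 85% × 41% = 30.13828% of Redpoint Pharma AG.
Aggregating (R3): 0.046332% + 30.13828% = 30.184612%.
30.184612% exceeds the 20% threshold, so Maeve is a related party to Redpoint Pharma AG.

Yes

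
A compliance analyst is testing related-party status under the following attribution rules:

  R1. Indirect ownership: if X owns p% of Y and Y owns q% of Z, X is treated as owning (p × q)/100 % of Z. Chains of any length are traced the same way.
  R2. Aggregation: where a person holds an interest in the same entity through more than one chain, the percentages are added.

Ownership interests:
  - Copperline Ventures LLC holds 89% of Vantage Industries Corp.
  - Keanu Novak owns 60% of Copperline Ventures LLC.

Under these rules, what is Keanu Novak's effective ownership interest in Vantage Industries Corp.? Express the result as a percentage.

53.4%

Chain via Copperline Ventures LLC (R1): 60% × 89% = 53.4% of Vantage Industries Corp.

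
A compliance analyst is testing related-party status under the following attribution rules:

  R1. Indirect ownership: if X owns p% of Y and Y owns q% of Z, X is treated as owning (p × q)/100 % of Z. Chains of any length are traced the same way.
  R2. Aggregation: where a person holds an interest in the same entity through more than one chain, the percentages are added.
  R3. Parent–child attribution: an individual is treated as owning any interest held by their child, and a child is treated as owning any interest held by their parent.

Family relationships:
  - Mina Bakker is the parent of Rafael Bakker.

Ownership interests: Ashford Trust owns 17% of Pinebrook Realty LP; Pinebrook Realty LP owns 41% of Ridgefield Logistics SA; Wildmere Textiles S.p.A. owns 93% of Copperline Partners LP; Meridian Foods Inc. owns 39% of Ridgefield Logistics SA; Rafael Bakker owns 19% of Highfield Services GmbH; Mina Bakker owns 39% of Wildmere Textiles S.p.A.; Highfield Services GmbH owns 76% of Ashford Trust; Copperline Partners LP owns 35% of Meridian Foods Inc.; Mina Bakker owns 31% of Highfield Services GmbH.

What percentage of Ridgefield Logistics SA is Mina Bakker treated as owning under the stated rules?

7.599455%

By parent–child attribution (R3), Mina Bakker is treated as also owning Rafael Bakker's interest in Highfield Services GmbH, giving 31% + 19% = 50%.
Chain via Wildmere Textiles S.p.A. → Copperline Partners LP → Meridian Foods Inc. (R1): 39% × 93% × 35% × 39% = 4.950855% of Ridgefield Logistics SA.
Chain via Highfield Services GmbH → Ashford Trust → Pinebrook Realty LP (R1): 50% × 76% × 17% × 41% = 2.6486% of Ridgefield Logistics SA.
Aggregating (R2): 4.950855% + 2.6486% = 7.599455%.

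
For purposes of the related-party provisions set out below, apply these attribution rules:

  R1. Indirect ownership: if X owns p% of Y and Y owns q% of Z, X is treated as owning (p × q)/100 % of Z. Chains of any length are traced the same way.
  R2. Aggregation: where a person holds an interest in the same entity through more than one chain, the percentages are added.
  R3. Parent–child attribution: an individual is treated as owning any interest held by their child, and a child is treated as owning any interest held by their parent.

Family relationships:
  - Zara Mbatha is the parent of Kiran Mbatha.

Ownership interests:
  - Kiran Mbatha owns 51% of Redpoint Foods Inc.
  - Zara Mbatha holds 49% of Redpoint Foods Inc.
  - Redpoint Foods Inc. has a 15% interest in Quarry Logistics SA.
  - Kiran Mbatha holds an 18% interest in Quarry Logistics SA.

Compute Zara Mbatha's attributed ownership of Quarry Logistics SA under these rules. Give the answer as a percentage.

33%

By parent–child attribution (R3), Zara Mbatha is treated as also owning Kiran Mbatha's interest in Redpoint Foods Inc, giving 49% + 51% = 100%.
By parent–child attribution (R3), Zara Mbatha is treated as owning Kiran Mbatha's 18% interest in Quarry Logistics SA.
Chain via Redpoint Foods Inc. (R1): 100% × 15% = 15% of Quarry Logistics SA.
Direct interest in Quarry Logistics SA: 18%.
Aggregating (R2): 15% + 18% = 33%.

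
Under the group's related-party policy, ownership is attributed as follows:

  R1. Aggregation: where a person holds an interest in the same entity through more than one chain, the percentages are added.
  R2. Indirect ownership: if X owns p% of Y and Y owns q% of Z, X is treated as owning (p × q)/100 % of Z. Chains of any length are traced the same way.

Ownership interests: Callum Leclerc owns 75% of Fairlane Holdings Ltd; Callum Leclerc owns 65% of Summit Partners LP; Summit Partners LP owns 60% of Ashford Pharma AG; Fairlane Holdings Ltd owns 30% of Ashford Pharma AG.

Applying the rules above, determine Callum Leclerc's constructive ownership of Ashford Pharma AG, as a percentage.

Chain via Summit Partners LP (R2): 65% × 60% = 39% of Ashford Pharma AG.
Chain via Fairlane Holdings Ltd (R2): 75% × 30% = 22.5% of Ashford Pharma AG.
Aggregating (R1): 39% + 22.5% = 61.5%.

61.5%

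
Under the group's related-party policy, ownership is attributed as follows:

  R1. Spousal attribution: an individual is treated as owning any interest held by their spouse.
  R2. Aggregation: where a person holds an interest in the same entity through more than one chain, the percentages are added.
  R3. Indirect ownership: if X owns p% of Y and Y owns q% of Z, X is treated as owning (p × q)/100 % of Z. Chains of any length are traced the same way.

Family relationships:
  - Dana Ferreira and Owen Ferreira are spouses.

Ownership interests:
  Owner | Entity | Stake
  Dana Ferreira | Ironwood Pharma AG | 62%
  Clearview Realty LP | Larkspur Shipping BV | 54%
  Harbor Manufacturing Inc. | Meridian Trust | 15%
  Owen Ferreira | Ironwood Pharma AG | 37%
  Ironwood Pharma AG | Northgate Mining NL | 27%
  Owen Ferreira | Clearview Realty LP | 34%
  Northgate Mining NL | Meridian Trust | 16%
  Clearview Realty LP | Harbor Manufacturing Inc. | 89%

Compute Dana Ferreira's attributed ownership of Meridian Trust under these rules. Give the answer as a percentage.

8.8158%

By spousal attribution (R1), Dana Ferreira is treated as also owning Owen Ferreira's interest in Ironwood Pharma AG, giving 62% + 37% = 99%.
By spousal attribution (R1), Dana Ferreira is treated as owning Owen Ferreira's 34% interest in Clearview Realty LP.
Chain via Ironwood Pharma AG → Northgate Mining NL (R3): 99% × 27% × 16% = 4.2768% of Meridian Trust.
Chain via Clearview Realty LP → Harbor Manufacturing Inc. (R3): 34% × 89% × 15% = 4.539% of Meridian Trust.
Aggregating (R2): 4.2768% + 4.539% = 8.8158%.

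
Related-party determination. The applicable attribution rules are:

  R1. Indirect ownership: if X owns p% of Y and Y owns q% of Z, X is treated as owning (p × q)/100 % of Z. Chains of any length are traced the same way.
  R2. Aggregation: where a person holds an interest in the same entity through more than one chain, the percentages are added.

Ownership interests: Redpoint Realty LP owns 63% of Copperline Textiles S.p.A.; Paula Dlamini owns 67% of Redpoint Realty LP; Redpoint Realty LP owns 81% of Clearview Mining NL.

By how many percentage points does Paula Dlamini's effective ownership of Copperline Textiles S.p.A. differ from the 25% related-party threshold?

Chain via Redpoint Realty LP (R1): 67% × 63% = 42.21% of Copperline Textiles S.p.A.
42.21% exceeds the 25% threshold by 17.21 percentage points.

17.21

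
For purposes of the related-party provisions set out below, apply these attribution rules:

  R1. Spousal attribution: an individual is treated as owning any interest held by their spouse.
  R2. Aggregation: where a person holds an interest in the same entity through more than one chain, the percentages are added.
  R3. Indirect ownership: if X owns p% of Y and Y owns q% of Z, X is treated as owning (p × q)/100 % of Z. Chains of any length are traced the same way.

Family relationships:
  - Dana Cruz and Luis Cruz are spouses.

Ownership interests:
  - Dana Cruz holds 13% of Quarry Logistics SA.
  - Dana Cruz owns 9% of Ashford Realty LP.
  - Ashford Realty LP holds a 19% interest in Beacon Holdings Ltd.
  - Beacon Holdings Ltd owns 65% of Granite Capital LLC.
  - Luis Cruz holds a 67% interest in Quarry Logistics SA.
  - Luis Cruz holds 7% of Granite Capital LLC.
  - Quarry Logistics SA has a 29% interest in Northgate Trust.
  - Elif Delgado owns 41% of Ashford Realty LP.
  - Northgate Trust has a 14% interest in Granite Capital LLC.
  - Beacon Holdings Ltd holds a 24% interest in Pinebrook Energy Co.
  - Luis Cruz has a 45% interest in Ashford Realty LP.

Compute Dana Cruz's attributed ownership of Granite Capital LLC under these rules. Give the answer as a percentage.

By spousal attribution (R1), Dana Cruz is treated as also owning Luis Cruz's interest in Ashford Realty LP, giving 9% + 45% = 54%.
By spousal attribution (R1), Dana Cruz is treated as also owning Luis Cruz's interest in Quarry Logistics SA, giving 13% + 67% = 80%.
By spousal attribution (R1), Dana Cruz is treated as owning Luis Cruz's 7% interest in Granite Capital LLC.
Chain via Ashford Realty LP → Beacon Holdings Ltd (R3): 54% × 19% × 65% = 6.669% of Granite Capital LLC.
Chain via Quarry Logistics SA → Northgate Trust (R3): 80% × 29% × 14% = 3.248% of Granite Capital LLC.
Direct interest in Granite Capital LLC: 7%.
Aggregating (R2): 6.669% + 3.248% + 7% = 16.917%.

16.917%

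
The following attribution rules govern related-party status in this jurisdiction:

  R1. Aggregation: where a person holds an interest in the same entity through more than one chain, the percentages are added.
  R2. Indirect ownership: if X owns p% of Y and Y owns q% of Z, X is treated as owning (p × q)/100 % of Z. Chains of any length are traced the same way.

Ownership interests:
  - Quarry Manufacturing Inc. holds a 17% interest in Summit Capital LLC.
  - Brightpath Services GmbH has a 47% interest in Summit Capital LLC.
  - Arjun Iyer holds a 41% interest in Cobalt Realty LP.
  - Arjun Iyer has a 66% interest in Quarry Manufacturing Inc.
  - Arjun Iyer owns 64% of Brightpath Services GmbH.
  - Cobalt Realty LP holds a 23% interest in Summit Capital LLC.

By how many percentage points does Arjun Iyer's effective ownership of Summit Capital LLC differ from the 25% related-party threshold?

Chain via Cobalt Realty LP (R2): 41% × 23% = 9.43% of Summit Capital LLC.
Chain via Quarry Manufacturing Inc. (R2): 66% × 17% = 11.22% of Summit Capital LLC.
Chain via Brightpath Services GmbH (R2): 64% × 47% = 30.08% of Summit Capital LLC.
Aggregating (R1): 9.43% + 11.22% + 30.08% = 50.73%.
50.73% exceeds the 25% threshold by 25.73 percentage points.

25.73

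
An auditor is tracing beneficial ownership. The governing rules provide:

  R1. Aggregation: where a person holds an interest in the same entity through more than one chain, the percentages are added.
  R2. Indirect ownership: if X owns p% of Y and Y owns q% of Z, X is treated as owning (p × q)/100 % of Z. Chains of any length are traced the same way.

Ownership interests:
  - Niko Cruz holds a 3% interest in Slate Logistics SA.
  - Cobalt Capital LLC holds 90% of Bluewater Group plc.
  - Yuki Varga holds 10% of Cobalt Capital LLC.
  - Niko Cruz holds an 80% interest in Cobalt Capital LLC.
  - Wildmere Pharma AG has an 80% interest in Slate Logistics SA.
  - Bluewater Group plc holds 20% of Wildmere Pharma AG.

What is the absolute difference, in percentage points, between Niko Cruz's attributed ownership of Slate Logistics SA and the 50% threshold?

35.48

Chain via Cobalt Capital LLC → Bluewater Group plc → Wildmere Pharma AG (R2): 80% × 90% × 20% × 80% = 11.52% of Slate Logistics SA.
Direct interest in Slate Logistics SA: 3%.
Aggregating (R1): 11.52% + 3% = 14.52%.
14.52% falls short of the 50% threshold by 35.48 percentage points.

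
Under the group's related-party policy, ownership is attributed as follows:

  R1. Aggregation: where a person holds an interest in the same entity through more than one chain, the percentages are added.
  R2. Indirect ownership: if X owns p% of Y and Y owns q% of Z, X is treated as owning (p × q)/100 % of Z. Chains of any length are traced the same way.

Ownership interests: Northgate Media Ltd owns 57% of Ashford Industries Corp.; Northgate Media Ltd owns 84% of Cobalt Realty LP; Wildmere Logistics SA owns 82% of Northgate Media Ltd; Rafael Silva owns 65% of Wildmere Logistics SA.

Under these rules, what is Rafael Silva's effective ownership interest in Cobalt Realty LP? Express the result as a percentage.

44.772%

Chain via Wildmere Logistics SA → Northgate Media Ltd (R2): 65% × 82% × 84% = 44.772% of Cobalt Realty LP.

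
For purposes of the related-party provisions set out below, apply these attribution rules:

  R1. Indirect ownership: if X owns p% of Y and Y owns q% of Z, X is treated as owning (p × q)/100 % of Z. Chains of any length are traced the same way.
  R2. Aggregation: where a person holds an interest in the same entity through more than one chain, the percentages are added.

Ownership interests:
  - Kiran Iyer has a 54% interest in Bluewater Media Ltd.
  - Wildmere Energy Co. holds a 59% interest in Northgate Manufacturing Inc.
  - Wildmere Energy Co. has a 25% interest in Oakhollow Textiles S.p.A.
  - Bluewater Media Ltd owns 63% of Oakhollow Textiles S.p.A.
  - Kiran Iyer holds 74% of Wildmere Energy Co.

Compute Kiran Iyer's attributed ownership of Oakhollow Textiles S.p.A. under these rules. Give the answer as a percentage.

Chain via Wildmere Energy Co. (R1): 74% × 25% = 18.5% of Oakhollow Textiles S.p.A.
Chain via Bluewater Media Ltd (R1): 54% × 63% = 34.02% of Oakhollow Textiles S.p.A.
Aggregating (R2): 18.5% + 34.02% = 52.52%.

52.52%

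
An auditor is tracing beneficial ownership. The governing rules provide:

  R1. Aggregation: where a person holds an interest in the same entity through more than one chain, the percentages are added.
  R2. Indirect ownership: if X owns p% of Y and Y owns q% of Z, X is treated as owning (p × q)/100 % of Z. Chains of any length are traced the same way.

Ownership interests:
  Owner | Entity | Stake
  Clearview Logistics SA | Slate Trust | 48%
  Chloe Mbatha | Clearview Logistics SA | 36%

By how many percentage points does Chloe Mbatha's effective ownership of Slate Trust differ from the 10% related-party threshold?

7.28

Chain via Clearview Logistics SA (R2): 36% × 48% = 17.28% of Slate Trust.
17.28% exceeds the 10% threshold by 7.28 percentage points.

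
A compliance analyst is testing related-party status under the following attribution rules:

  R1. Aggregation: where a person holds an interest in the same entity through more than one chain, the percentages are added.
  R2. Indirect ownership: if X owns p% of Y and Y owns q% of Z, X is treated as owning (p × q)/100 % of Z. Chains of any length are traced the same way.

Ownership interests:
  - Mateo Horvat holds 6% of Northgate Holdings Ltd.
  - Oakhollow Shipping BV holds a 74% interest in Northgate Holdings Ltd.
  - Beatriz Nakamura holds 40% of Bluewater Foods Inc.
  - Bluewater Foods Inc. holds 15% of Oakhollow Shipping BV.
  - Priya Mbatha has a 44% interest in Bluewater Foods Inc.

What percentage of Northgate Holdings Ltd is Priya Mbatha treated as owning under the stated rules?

4.884%

Chain via Bluewater Foods Inc. → Oakhollow Shipping BV (R2): 44% × 15% × 74% = 4.884% of Northgate Holdings Ltd.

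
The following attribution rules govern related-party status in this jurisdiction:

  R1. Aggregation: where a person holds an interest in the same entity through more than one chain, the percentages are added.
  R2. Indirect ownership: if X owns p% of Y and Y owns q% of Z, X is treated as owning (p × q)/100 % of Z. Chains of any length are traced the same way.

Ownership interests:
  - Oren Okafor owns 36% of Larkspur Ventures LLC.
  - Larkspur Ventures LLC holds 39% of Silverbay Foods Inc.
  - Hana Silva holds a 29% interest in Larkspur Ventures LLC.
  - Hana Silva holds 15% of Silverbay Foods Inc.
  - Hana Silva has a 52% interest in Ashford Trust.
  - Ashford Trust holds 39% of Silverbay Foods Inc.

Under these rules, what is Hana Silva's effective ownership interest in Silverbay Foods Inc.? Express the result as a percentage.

46.59%

Chain via Ashford Trust (R2): 52% × 39% = 20.28% of Silverbay Foods Inc.
Chain via Larkspur Ventures LLC (R2): 29% × 39% = 11.31% of Silverbay Foods Inc.
Direct interest in Silverbay Foods Inc: 15%.
Aggregating (R1): 20.28% + 11.31% + 15% = 46.59%.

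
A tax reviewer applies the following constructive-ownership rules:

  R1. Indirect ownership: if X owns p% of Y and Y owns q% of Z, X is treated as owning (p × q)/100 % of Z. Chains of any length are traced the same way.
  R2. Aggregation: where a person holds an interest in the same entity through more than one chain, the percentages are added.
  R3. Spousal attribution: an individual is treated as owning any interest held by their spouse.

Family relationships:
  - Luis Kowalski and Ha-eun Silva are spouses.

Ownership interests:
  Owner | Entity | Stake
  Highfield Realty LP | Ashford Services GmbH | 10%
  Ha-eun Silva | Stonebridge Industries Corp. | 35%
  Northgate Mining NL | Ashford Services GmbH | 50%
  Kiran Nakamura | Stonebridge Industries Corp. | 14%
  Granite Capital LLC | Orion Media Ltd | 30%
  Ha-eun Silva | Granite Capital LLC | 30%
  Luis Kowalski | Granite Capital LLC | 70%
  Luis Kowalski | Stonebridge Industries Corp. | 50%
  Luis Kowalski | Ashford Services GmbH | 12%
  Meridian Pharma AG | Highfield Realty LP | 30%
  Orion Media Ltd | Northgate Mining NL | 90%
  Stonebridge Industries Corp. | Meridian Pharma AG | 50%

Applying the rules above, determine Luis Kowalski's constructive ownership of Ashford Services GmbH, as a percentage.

26.775%

By spousal attribution (R3), Luis Kowalski is treated as also owning Ha-eun Silva's interest in Granite Capital LLC, giving 70% + 30% = 100%.
By spousal attribution (R3), Luis Kowalski is treated as also owning Ha-eun Silva's interest in Stonebridge Industries Corp, giving 50% + 35% = 85%.
Chain via Granite Capital LLC → Orion Media Ltd → Northgate Mining NL (R1): 100% × 30% × 90% × 50% = 13.5% of Ashford Services GmbH.
Chain via Stonebridge Industries Corp. → Meridian Pharma AG → Highfield Realty LP (R1): 85% × 50% × 30% × 10% = 1.275% of Ashford Services GmbH.
Direct interest in Ashford Services GmbH: 12%.
Aggregating (R2): 13.5% + 1.275% + 12% = 26.775%.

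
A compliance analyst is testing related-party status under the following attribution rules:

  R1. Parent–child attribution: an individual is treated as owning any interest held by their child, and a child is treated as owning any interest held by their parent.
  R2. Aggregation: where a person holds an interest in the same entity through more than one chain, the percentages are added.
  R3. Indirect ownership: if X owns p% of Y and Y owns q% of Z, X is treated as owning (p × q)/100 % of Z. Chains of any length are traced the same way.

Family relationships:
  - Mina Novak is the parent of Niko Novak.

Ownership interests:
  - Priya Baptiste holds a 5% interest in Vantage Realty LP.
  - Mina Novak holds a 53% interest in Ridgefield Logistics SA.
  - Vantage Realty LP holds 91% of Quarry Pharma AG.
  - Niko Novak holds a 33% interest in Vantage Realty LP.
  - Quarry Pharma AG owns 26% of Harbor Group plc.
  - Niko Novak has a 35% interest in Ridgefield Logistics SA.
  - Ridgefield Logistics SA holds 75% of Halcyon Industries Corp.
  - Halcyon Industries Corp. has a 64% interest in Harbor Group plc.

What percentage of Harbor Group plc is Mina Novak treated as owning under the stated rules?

50.0478%

By parent–child attribution (R1), Mina Novak is treated as also owning Niko Novak's interest in Ridgefield Logistics SA, giving 53% + 35% = 88%.
By parent–child attribution (R1), Mina Novak is treated as owning Niko Novak's 33% interest in Vantage Realty LP.
Chain via Ridgefield Logistics SA → Halcyon Industries Corp. (R3): 88% × 75% × 64% = 42.24% of Harbor Group plc.
Chain via Vantage Realty LP → Quarry Pharma AG (R3): 33% × 91% × 26% = 7.8078% of Harbor Group plc.
Aggregating (R2): 42.24% + 7.8078% = 50.0478%.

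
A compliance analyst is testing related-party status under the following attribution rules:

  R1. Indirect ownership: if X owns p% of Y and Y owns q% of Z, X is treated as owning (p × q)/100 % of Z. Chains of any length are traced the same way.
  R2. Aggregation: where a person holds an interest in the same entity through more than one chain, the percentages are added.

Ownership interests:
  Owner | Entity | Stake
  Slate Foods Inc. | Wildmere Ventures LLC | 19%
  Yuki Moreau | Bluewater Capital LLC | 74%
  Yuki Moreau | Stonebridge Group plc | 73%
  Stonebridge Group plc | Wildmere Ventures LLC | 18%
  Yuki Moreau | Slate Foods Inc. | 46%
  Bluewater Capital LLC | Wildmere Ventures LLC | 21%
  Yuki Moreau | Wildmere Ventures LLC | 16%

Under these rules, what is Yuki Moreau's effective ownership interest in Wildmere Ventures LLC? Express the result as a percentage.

53.42%

Chain via Bluewater Capital LLC (R1): 74% × 21% = 15.54% of Wildmere Ventures LLC.
Chain via Slate Foods Inc. (R1): 46% × 19% = 8.74% of Wildmere Ventures LLC.
Chain via Stonebridge Group plc (R1): 73% × 18% = 13.14% of Wildmere Ventures LLC.
Direct interest in Wildmere Ventures LLC: 16%.
Aggregating (R2): 15.54% + 8.74% + 13.14% + 16% = 53.42%.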